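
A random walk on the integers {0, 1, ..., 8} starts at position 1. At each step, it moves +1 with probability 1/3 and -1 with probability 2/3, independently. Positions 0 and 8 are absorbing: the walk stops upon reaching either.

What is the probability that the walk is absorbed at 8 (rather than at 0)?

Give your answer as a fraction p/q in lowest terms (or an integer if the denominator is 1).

Answer: 1/255

Derivation:
Biased walk: p = 1/3, q = 2/3, r = q/p = 2
Gambler's ruin: P(hit 8 before 0 | start at 1) = (1 - r^a)/(1 - r^N)
r^1 = 2; r^8 = 256
P = (1 - 2) / (1 - 256) = -1 / -255 = 1/255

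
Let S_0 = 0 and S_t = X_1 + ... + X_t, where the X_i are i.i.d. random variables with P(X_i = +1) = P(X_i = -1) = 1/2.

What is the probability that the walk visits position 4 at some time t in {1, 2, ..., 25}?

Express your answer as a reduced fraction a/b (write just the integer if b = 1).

Count via complement. Let g(t,s) = #length-t paths at position s with S_1..S_t all ≠ 4.
g(t,s) = g(t-1,s-1) + g(t-1,s+1) for s ≠ 4; g(t,4) = 0.
t=0: g(0,0)=1
t=1: g(1,-1)=1 g(1,1)=1
t=2: g(2,-2)=1 g(2,0)=2 g(2,2)=1
t=3: g(3,-3)=1 g(3,-1)=3 g(3,1)=3 g(3,3)=1
t=4: g(4,-4)=1 g(4,-2)=4 g(4,0)=6 g(4,2)=4
t=5: g(5,-5)=1 g(5,-3)=5 g(5,-1)=10 g(5,1)=10 g(5,3)=4
t=6: g(6,-6)=1 g(6,-4)=6 g(6,-2)=15 g(6,0)=20 g(6,2)=14
t=7: g(7,-7)=1 g(7,-5)=7 g(7,-3)=21 g(7,-1)=35 g(7,1)=34 g(7,3)=14
t=8: g(8,-8)=1 g(8,-6)=8 g(8,-4)=28 g(8,-2)=56 g(8,0)=69 g(8,2)=48
t=9: g(9,-9)=1 g(9,-7)=9 g(9,-5)=36 g(9,-3)=84 g(9,-1)=125 g(9,1)=117 g(9,3)=48
t=10: g(10,-10)=1 g(10,-8)=10 g(10,-6)=45 g(10,-4)=120 g(10,-2)=209 g(10,0)=242 g(10,2)=165
t=11: g(11,-11)=1 g(11,-9)=11 g(11,-7)=55 g(11,-5)=165 g(11,-3)=329 g(11,-1)=451 g(11,1)=407 g(11,3)=165
t=12: g(12,-12)=1 g(12,-10)=12 g(12,-8)=66 g(12,-6)=220 g(12,-4)=494 g(12,-2)=780 g(12,0)=858 g(12,2)=572
t=13: g(13,-13)=1 g(13,-11)=13 g(13,-9)=78 g(13,-7)=286 g(13,-5)=714 g(13,-3)=1274 g(13,-1)=1638 g(13,1)=1430 g(13,3)=572
t=14: g(14,-14)=1 g(14,-12)=14 g(14,-10)=91 g(14,-8)=364 g(14,-6)=1000 g(14,-4)=1988 g(14,-2)=2912 g(14,0)=3068 g(14,2)=2002
t=15: g(15,-15)=1 g(15,-13)=15 g(15,-11)=105 g(15,-9)=455 g(15,-7)=1364 g(15,-5)=2988 g(15,-3)=4900 g(15,-1)=5980 g(15,1)=5070 g(15,3)=2002
t=16: g(16,-16)=1 g(16,-14)=16 g(16,-12)=120 g(16,-10)=560 g(16,-8)=1819 g(16,-6)=4352 g(16,-4)=7888 g(16,-2)=10880 g(16,0)=11050 g(16,2)=7072
t=17: g(17,-17)=1 g(17,-15)=17 g(17,-13)=136 g(17,-11)=680 g(17,-9)=2379 g(17,-7)=6171 g(17,-5)=12240 g(17,-3)=18768 g(17,-1)=21930 g(17,1)=18122 g(17,3)=7072
t=18: g(18,-18)=1 g(18,-16)=18 g(18,-14)=153 g(18,-12)=816 g(18,-10)=3059 g(18,-8)=8550 g(18,-6)=18411 g(18,-4)=31008 g(18,-2)=40698 g(18,0)=40052 g(18,2)=25194
t=19: g(19,-19)=1 g(19,-17)=19 g(19,-15)=171 g(19,-13)=969 g(19,-11)=3875 g(19,-9)=11609 g(19,-7)=26961 g(19,-5)=49419 g(19,-3)=71706 g(19,-1)=80750 g(19,1)=65246 g(19,3)=25194
t=20: g(20,-20)=1 g(20,-18)=20 g(20,-16)=190 g(20,-14)=1140 g(20,-12)=4844 g(20,-10)=15484 g(20,-8)=38570 g(20,-6)=76380 g(20,-4)=121125 g(20,-2)=152456 g(20,0)=145996 g(20,2)=90440
t=21: g(21,-21)=1 g(21,-19)=21 g(21,-17)=210 g(21,-15)=1330 g(21,-13)=5984 g(21,-11)=20328 g(21,-9)=54054 g(21,-7)=114950 g(21,-5)=197505 g(21,-3)=273581 g(21,-1)=298452 g(21,1)=236436 g(21,3)=90440
t=22: g(22,-22)=1 g(22,-20)=22 g(22,-18)=231 g(22,-16)=1540 g(22,-14)=7314 g(22,-12)=26312 g(22,-10)=74382 g(22,-8)=169004 g(22,-6)=312455 g(22,-4)=471086 g(22,-2)=572033 g(22,0)=534888 g(22,2)=326876
t=23: g(23,-23)=1 g(23,-21)=23 g(23,-19)=253 g(23,-17)=1771 g(23,-15)=8854 g(23,-13)=33626 g(23,-11)=100694 g(23,-9)=243386 g(23,-7)=481459 g(23,-5)=783541 g(23,-3)=1043119 g(23,-1)=1106921 g(23,1)=861764 g(23,3)=326876
t=24: g(24,-24)=1 g(24,-22)=24 g(24,-20)=276 g(24,-18)=2024 g(24,-16)=10625 g(24,-14)=42480 g(24,-12)=134320 g(24,-10)=344080 g(24,-8)=724845 g(24,-6)=1265000 g(24,-4)=1826660 g(24,-2)=2150040 g(24,0)=1968685 g(24,2)=1188640
t=25: g(25,-25)=1 g(25,-23)=25 g(25,-21)=300 g(25,-19)=2300 g(25,-17)=12649 g(25,-15)=53105 g(25,-13)=176800 g(25,-11)=478400 g(25,-9)=1068925 g(25,-7)=1989845 g(25,-5)=3091660 g(25,-3)=3976700 g(25,-1)=4118725 g(25,1)=3157325 g(25,3)=1188640
Paths never hitting 4: Σ_s g(25,s) = 19315400
Paths hitting 4: 2^25 - 19315400 = 14239032
P = 14239032/33554432 = 1779879/4194304

Answer: 1779879/4194304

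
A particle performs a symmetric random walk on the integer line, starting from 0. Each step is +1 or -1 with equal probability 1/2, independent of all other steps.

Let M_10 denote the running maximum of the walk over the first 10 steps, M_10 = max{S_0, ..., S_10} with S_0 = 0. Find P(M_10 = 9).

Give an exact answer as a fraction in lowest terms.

Let M_10 = max(S_0,...,S_10). Use the reflection principle: for j ≥ 1, #{paths with M_10 ≥ j} = #{S_10 ≥ j} + #{S_10 ≥ j+1}.
By reflection, #{M_10 ≥ 9} = #{S_10 ≥ 9} + #{S_10 ≥ 10} = 1 + 1 = 2.
#{M_10 ≥ 10} = #{S_10 ≥ 10} + #{S_10 ≥ 11} = 1 + 0 = 1.
#{M_10 = 9} = 2 - 1 = 1.
P(M_10 = 9) = 1/1024 = 1/1024

Answer: 1/1024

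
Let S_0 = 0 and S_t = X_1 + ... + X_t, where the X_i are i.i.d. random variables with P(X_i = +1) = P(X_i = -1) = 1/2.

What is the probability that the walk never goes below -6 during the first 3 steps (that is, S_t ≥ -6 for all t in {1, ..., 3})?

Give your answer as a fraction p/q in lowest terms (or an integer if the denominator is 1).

Let f(t,s) = #length-t paths at position s with S_1..S_t all ≥ -6.
f(t,s) = f(t-1,s-1) + f(t-1,s+1) for s ≥ -6; f(t,s) = 0 for s < -6.
t=0: f(0,0)=1
t=1: f(1,-1)=1 f(1,1)=1
t=2: f(2,-2)=1 f(2,0)=2 f(2,2)=1
t=3: f(3,-3)=1 f(3,-1)=3 f(3,1)=3 f(3,3)=1
Σ_s f(3,s) = 8
P = 8/8 = 1

Answer: 1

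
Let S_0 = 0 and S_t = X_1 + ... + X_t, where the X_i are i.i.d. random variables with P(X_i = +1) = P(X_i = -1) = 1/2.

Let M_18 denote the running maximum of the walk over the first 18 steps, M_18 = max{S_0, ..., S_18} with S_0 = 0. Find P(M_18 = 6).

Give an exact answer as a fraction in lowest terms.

Answer: 4641/65536

Derivation:
Let M_18 = max(S_0,...,S_18). Use the reflection principle: for j ≥ 1, #{paths with M_18 ≥ j} = #{S_18 ≥ j} + #{S_18 ≥ j+1}.
By reflection, #{M_18 ≥ 6} = #{S_18 ≥ 6} + #{S_18 ≥ 7} = 31180 + 12616 = 43796.
#{M_18 ≥ 7} = #{S_18 ≥ 7} + #{S_18 ≥ 8} = 12616 + 12616 = 25232.
#{M_18 = 6} = 43796 - 25232 = 18564.
P(M_18 = 6) = 18564/262144 = 4641/65536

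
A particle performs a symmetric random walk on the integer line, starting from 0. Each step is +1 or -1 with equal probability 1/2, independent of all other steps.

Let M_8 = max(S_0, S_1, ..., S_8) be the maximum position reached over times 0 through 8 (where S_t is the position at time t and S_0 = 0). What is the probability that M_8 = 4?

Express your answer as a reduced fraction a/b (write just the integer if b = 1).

Answer: 7/64

Derivation:
Let M_8 = max(S_0,...,S_8). Use the reflection principle: for j ≥ 1, #{paths with M_8 ≥ j} = #{S_8 ≥ j} + #{S_8 ≥ j+1}.
By reflection, #{M_8 ≥ 4} = #{S_8 ≥ 4} + #{S_8 ≥ 5} = 37 + 9 = 46.
#{M_8 ≥ 5} = #{S_8 ≥ 5} + #{S_8 ≥ 6} = 9 + 9 = 18.
#{M_8 = 4} = 46 - 18 = 28.
P(M_8 = 4) = 28/256 = 7/64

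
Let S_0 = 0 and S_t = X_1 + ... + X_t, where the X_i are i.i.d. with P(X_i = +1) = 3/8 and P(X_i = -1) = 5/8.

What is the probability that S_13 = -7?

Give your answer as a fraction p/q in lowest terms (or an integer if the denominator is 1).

Answer: 37705078125/274877906944

Derivation:
To reach position -7 after 13 steps: need 3 steps of +1 and 10 steps of -1.
Number of such sequences: C(13,3) = 286
Each has probability (3/8)^3 · (5/8)^10 = 263671875/549755813888
P = 286 · 263671875/549755813888 = 37705078125/274877906944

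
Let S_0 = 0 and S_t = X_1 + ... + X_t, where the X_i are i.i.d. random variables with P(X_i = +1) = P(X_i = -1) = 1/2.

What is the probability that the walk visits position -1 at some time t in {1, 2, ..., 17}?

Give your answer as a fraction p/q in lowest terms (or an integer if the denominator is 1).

Count via complement. Let g(t,s) = #length-t paths at position s with S_1..S_t all ≠ -1.
g(t,s) = g(t-1,s-1) + g(t-1,s+1) for s ≠ -1; g(t,-1) = 0.
t=0: g(0,0)=1
t=1: g(1,1)=1
t=2: g(2,0)=1 g(2,2)=1
t=3: g(3,1)=2 g(3,3)=1
t=4: g(4,0)=2 g(4,2)=3 g(4,4)=1
t=5: g(5,1)=5 g(5,3)=4 g(5,5)=1
t=6: g(6,0)=5 g(6,2)=9 g(6,4)=5 g(6,6)=1
t=7: g(7,1)=14 g(7,3)=14 g(7,5)=6 g(7,7)=1
t=8: g(8,0)=14 g(8,2)=28 g(8,4)=20 g(8,6)=7 g(8,8)=1
t=9: g(9,1)=42 g(9,3)=48 g(9,5)=27 g(9,7)=8 g(9,9)=1
t=10: g(10,0)=42 g(10,2)=90 g(10,4)=75 g(10,6)=35 g(10,8)=9 g(10,10)=1
t=11: g(11,1)=132 g(11,3)=165 g(11,5)=110 g(11,7)=44 g(11,9)=10 g(11,11)=1
t=12: g(12,0)=132 g(12,2)=297 g(12,4)=275 g(12,6)=154 g(12,8)=54 g(12,10)=11 g(12,12)=1
t=13: g(13,1)=429 g(13,3)=572 g(13,5)=429 g(13,7)=208 g(13,9)=65 g(13,11)=12 g(13,13)=1
t=14: g(14,0)=429 g(14,2)=1001 g(14,4)=1001 g(14,6)=637 g(14,8)=273 g(14,10)=77 g(14,12)=13 g(14,14)=1
t=15: g(15,1)=1430 g(15,3)=2002 g(15,5)=1638 g(15,7)=910 g(15,9)=350 g(15,11)=90 g(15,13)=14 g(15,15)=1
t=16: g(16,0)=1430 g(16,2)=3432 g(16,4)=3640 g(16,6)=2548 g(16,8)=1260 g(16,10)=440 g(16,12)=104 g(16,14)=15 g(16,16)=1
t=17: g(17,1)=4862 g(17,3)=7072 g(17,5)=6188 g(17,7)=3808 g(17,9)=1700 g(17,11)=544 g(17,13)=119 g(17,15)=16 g(17,17)=1
Paths never hitting -1: Σ_s g(17,s) = 24310
Paths hitting -1: 2^17 - 24310 = 106762
P = 106762/131072 = 53381/65536

Answer: 53381/65536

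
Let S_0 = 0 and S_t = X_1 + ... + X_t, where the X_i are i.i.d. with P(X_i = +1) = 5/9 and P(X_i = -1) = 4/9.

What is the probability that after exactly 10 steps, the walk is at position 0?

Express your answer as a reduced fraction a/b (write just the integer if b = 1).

To be at 0 after 10 steps: need exactly 5 steps of +1 and 5 of -1.
Number of such sequences: C(10,5) = 252
Each has probability (5/9)^5 · (4/9)^5 = 3200000/3486784401
P = 252 · 3200000/3486784401 = 89600000/387420489

Answer: 89600000/387420489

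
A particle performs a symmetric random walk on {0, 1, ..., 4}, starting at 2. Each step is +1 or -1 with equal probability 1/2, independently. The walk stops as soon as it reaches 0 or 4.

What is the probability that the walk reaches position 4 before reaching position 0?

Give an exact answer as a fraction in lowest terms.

Symmetric walk (p = 1/2): the harmonic-function argument gives P(hit 4 before 0 | start at 2) = a/N.
P = 2/4 = 1/2

Answer: 1/2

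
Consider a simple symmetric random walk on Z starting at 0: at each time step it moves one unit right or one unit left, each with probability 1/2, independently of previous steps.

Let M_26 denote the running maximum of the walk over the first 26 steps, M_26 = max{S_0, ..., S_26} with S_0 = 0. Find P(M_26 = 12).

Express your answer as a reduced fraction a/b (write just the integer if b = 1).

Let M_26 = max(S_0,...,S_26). Use the reflection principle: for j ≥ 1, #{paths with M_26 ≥ j} = #{S_26 ≥ j} + #{S_26 ≥ j+1}.
By reflection, #{M_26 ≥ 12} = #{S_26 ≥ 12} + #{S_26 ≥ 13} = 971712 + 313912 = 1285624.
#{M_26 ≥ 13} = #{S_26 ≥ 13} + #{S_26 ≥ 14} = 313912 + 313912 = 627824.
#{M_26 = 12} = 1285624 - 627824 = 657800.
P(M_26 = 12) = 657800/67108864 = 82225/8388608

Answer: 82225/8388608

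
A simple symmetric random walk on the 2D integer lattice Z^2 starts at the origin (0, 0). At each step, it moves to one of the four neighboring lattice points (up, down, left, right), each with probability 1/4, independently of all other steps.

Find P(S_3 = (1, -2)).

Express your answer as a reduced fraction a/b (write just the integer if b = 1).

Answer: 3/64

Derivation:
Let h be the number of horizontal steps (so 3-h are vertical). To end at (1,-2) need (h+1)/2 right-steps and ((3-h)-2)/2 up-steps.
Sum over h with 1 ≤ h ≤ 1, h ≡ 1 (mod 2), 3-h ≡ 0 (mod 2):
h=1: C(3,1)·C(1,1)·C(2,0) = 3·1·1 = 3
Total favorable: 3
Total paths: 4^3 = 64
P = 3/64 = 3/64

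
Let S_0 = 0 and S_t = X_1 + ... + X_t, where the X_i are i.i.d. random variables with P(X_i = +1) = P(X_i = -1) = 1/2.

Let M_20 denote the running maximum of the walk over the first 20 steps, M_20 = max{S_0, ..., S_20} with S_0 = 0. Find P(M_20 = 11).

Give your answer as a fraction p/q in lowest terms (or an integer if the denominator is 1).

Let M_20 = max(S_0,...,S_20). Use the reflection principle: for j ≥ 1, #{paths with M_20 ≥ j} = #{S_20 ≥ j} + #{S_20 ≥ j+1}.
By reflection, #{M_20 ≥ 11} = #{S_20 ≥ 11} + #{S_20 ≥ 12} = 6196 + 6196 = 12392.
#{M_20 ≥ 12} = #{S_20 ≥ 12} + #{S_20 ≥ 13} = 6196 + 1351 = 7547.
#{M_20 = 11} = 12392 - 7547 = 4845.
P(M_20 = 11) = 4845/1048576 = 4845/1048576

Answer: 4845/1048576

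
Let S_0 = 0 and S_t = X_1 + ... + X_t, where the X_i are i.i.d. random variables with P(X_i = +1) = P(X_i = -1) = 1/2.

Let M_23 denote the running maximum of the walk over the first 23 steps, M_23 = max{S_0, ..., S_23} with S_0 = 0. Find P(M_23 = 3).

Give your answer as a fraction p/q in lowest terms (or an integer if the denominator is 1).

Let M_23 = max(S_0,...,S_23). Use the reflection principle: for j ≥ 1, #{paths with M_23 ≥ j} = #{S_23 ≥ j} + #{S_23 ≥ j+1}.
By reflection, #{M_23 ≥ 3} = #{S_23 ≥ 3} + #{S_23 ≥ 4} = 2842226 + 1698160 = 4540386.
#{M_23 ≥ 4} = #{S_23 ≥ 4} + #{S_23 ≥ 5} = 1698160 + 1698160 = 3396320.
#{M_23 = 3} = 4540386 - 3396320 = 1144066.
P(M_23 = 3) = 1144066/8388608 = 572033/4194304

Answer: 572033/4194304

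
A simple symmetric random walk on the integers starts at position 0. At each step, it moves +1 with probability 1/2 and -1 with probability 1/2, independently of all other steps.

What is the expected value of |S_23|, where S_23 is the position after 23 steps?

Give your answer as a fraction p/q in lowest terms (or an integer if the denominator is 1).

Answer: 2028117/524288

Derivation:
S_23 takes values m ≡ 1 (mod 2) with |m| ≤ 23; P(S_23=m) = C(23,(23+m)/2)/2^23.
Total paths: 2^23 = 8388608
Distribution: P(S=-23)=1/8388608, P(S=-21)=23/8388608, P(S=-19)=253/8388608, P(S=-17)=1771/8388608, P(S=-15)=8855/8388608, P(S=-13)=33649/8388608, P(S=-11)=100947/8388608, P(S=-9)=245157/8388608, P(S=-7)=490314/8388608, P(S=-5)=817190/8388608, P(S=-3)=1144066/8388608, P(S=-1)=1352078/8388608, P(S=1)=1352078/8388608, P(S=3)=1144066/8388608, P(S=5)=817190/8388608, P(S=7)=490314/8388608, P(S=9)=245157/8388608, P(S=11)=100947/8388608, P(S=13)=33649/8388608, P(S=15)=8855/8388608, P(S=17)=1771/8388608, P(S=19)=253/8388608, P(S=21)=23/8388608, P(S=23)=1/8388608
E[|S_23|] = Σ_m |m|·P(S_23=m) = 32449872/8388608 = 2028117/524288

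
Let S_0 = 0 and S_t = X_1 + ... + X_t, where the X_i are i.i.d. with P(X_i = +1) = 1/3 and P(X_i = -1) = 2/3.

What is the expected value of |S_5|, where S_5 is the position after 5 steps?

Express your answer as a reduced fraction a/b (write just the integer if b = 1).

Answer: 185/81

Derivation:
S_5 takes values m ≡ 1 (mod 2) with |m| ≤ 5; P(S_5=m) = C(5,(5+m)/2) · (1/3)^((5+m)/2) · (2/3)^((5-m)/2).
Distribution: P(S=-5)=32/243, P(S=-3)=80/243, P(S=-1)=80/243, P(S=1)=40/243, P(S=3)=10/243, P(S=5)=1/243
E[|S_5|] = Σ_m |m|·P(S_5=m) = 185/81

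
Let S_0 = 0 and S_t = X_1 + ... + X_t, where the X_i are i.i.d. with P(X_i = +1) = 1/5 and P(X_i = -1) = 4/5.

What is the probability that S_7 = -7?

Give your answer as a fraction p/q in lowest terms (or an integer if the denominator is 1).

To reach position -7 after 7 steps: need 0 steps of +1 and 7 steps of -1.
Number of such sequences: C(7,0) = 1
Each has probability (1/5)^0 · (4/5)^7 = 16384/78125
P = 1 · 16384/78125 = 16384/78125

Answer: 16384/78125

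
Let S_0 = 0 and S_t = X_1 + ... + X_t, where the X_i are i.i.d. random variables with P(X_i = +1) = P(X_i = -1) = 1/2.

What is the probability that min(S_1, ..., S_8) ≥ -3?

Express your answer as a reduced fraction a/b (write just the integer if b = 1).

Answer: 105/128

Derivation:
Let f(t,s) = #length-t paths at position s with S_1..S_t all ≥ -3.
f(t,s) = f(t-1,s-1) + f(t-1,s+1) for s ≥ -3; f(t,s) = 0 for s < -3.
t=0: f(0,0)=1
t=1: f(1,-1)=1 f(1,1)=1
t=2: f(2,-2)=1 f(2,0)=2 f(2,2)=1
t=3: f(3,-3)=1 f(3,-1)=3 f(3,1)=3 f(3,3)=1
t=4: f(4,-2)=4 f(4,0)=6 f(4,2)=4 f(4,4)=1
t=5: f(5,-3)=4 f(5,-1)=10 f(5,1)=10 f(5,3)=5 f(5,5)=1
t=6: f(6,-2)=14 f(6,0)=20 f(6,2)=15 f(6,4)=6 f(6,6)=1
t=7: f(7,-3)=14 f(7,-1)=34 f(7,1)=35 f(7,3)=21 f(7,5)=7 f(7,7)=1
t=8: f(8,-2)=48 f(8,0)=69 f(8,2)=56 f(8,4)=28 f(8,6)=8 f(8,8)=1
Σ_s f(8,s) = 210
P = 210/256 = 105/128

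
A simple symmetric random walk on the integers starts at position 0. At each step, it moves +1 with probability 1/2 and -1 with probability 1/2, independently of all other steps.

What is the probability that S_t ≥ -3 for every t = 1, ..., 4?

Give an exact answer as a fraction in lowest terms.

Let f(t,s) = #length-t paths at position s with S_1..S_t all ≥ -3.
f(t,s) = f(t-1,s-1) + f(t-1,s+1) for s ≥ -3; f(t,s) = 0 for s < -3.
t=0: f(0,0)=1
t=1: f(1,-1)=1 f(1,1)=1
t=2: f(2,-2)=1 f(2,0)=2 f(2,2)=1
t=3: f(3,-3)=1 f(3,-1)=3 f(3,1)=3 f(3,3)=1
t=4: f(4,-2)=4 f(4,0)=6 f(4,2)=4 f(4,4)=1
Σ_s f(4,s) = 15
P = 15/16 = 15/16

Answer: 15/16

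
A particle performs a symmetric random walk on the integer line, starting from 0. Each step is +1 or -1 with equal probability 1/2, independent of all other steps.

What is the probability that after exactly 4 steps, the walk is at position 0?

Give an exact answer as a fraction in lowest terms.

Answer: 3/8

Derivation:
To return to 0 after 4 steps: need exactly 2 steps of +1 and 2 of -1.
Favorable paths: C(4,2) = 6
Total paths: 2^4 = 16
P = 6/16 = 3/8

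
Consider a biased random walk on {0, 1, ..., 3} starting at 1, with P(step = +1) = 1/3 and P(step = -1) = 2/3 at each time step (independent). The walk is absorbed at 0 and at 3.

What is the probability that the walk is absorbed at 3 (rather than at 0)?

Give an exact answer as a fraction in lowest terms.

Answer: 1/7

Derivation:
Biased walk: p = 1/3, q = 2/3, r = q/p = 2
Gambler's ruin: P(hit 3 before 0 | start at 1) = (1 - r^a)/(1 - r^N)
r^1 = 2; r^3 = 8
P = (1 - 2) / (1 - 8) = -1 / -7 = 1/7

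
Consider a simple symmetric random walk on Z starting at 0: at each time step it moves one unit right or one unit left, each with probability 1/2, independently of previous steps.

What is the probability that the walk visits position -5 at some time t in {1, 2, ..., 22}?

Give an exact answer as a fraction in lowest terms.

Count via complement. Let g(t,s) = #length-t paths at position s with S_1..S_t all ≠ -5.
g(t,s) = g(t-1,s-1) + g(t-1,s+1) for s ≠ -5; g(t,-5) = 0.
t=0: g(0,0)=1
t=1: g(1,-1)=1 g(1,1)=1
t=2: g(2,-2)=1 g(2,0)=2 g(2,2)=1
t=3: g(3,-3)=1 g(3,-1)=3 g(3,1)=3 g(3,3)=1
t=4: g(4,-4)=1 g(4,-2)=4 g(4,0)=6 g(4,2)=4 g(4,4)=1
t=5: g(5,-3)=5 g(5,-1)=10 g(5,1)=10 g(5,3)=5 g(5,5)=1
t=6: g(6,-4)=5 g(6,-2)=15 g(6,0)=20 g(6,2)=15 g(6,4)=6 g(6,6)=1
t=7: g(7,-3)=20 g(7,-1)=35 g(7,1)=35 g(7,3)=21 g(7,5)=7 g(7,7)=1
t=8: g(8,-4)=20 g(8,-2)=55 g(8,0)=70 g(8,2)=56 g(8,4)=28 g(8,6)=8 g(8,8)=1
t=9: g(9,-3)=75 g(9,-1)=125 g(9,1)=126 g(9,3)=84 g(9,5)=36 g(9,7)=9 g(9,9)=1
t=10: g(10,-4)=75 g(10,-2)=200 g(10,0)=251 g(10,2)=210 g(10,4)=120 g(10,6)=45 g(10,8)=10 g(10,10)=1
t=11: g(11,-3)=275 g(11,-1)=451 g(11,1)=461 g(11,3)=330 g(11,5)=165 g(11,7)=55 g(11,9)=11 g(11,11)=1
t=12: g(12,-4)=275 g(12,-2)=726 g(12,0)=912 g(12,2)=791 g(12,4)=495 g(12,6)=220 g(12,8)=66 g(12,10)=12 g(12,12)=1
t=13: g(13,-3)=1001 g(13,-1)=1638 g(13,1)=1703 g(13,3)=1286 g(13,5)=715 g(13,7)=286 g(13,9)=78 g(13,11)=13 g(13,13)=1
t=14: g(14,-4)=1001 g(14,-2)=2639 g(14,0)=3341 g(14,2)=2989 g(14,4)=2001 g(14,6)=1001 g(14,8)=364 g(14,10)=91 g(14,12)=14 g(14,14)=1
t=15: g(15,-3)=3640 g(15,-1)=5980 g(15,1)=6330 g(15,3)=4990 g(15,5)=3002 g(15,7)=1365 g(15,9)=455 g(15,11)=105 g(15,13)=15 g(15,15)=1
t=16: g(16,-4)=3640 g(16,-2)=9620 g(16,0)=12310 g(16,2)=11320 g(16,4)=7992 g(16,6)=4367 g(16,8)=1820 g(16,10)=560 g(16,12)=120 g(16,14)=16 g(16,16)=1
t=17: g(17,-3)=13260 g(17,-1)=21930 g(17,1)=23630 g(17,3)=19312 g(17,5)=12359 g(17,7)=6187 g(17,9)=2380 g(17,11)=680 g(17,13)=136 g(17,15)=17 g(17,17)=1
t=18: g(18,-4)=13260 g(18,-2)=35190 g(18,0)=45560 g(18,2)=42942 g(18,4)=31671 g(18,6)=18546 g(18,8)=8567 g(18,10)=3060 g(18,12)=816 g(18,14)=153 g(18,16)=18 g(18,18)=1
t=19: g(19,-3)=48450 g(19,-1)=80750 g(19,1)=88502 g(19,3)=74613 g(19,5)=50217 g(19,7)=27113 g(19,9)=11627 g(19,11)=3876 g(19,13)=969 g(19,15)=171 g(19,17)=19 g(19,19)=1
t=20: g(20,-4)=48450 g(20,-2)=129200 g(20,0)=169252 g(20,2)=163115 g(20,4)=124830 g(20,6)=77330 g(20,8)=38740 g(20,10)=15503 g(20,12)=4845 g(20,14)=1140 g(20,16)=190 g(20,18)=20 g(20,20)=1
t=21: g(21,-3)=177650 g(21,-1)=298452 g(21,1)=332367 g(21,3)=287945 g(21,5)=202160 g(21,7)=116070 g(21,9)=54243 g(21,11)=20348 g(21,13)=5985 g(21,15)=1330 g(21,17)=210 g(21,19)=21 g(21,21)=1
t=22: g(22,-4)=177650 g(22,-2)=476102 g(22,0)=630819 g(22,2)=620312 g(22,4)=490105 g(22,6)=318230 g(22,8)=170313 g(22,10)=74591 g(22,12)=26333 g(22,14)=7315 g(22,16)=1540 g(22,18)=231 g(22,20)=22 g(22,22)=1
Paths never hitting -5: Σ_s g(22,s) = 2993564
Paths hitting -5: 2^22 - 2993564 = 1200740
P = 1200740/4194304 = 300185/1048576

Answer: 300185/1048576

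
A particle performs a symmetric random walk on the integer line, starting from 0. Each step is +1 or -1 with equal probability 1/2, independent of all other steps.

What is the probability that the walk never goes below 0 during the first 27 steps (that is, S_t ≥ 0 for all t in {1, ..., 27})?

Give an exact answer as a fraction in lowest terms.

Answer: 5014575/33554432

Derivation:
Let f(t,s) = #length-t paths at position s with S_1..S_t all ≥ 0.
f(t,s) = f(t-1,s-1) + f(t-1,s+1) for s ≥ 0; f(t,s) = 0 for s < 0.
t=0: f(0,0)=1
t=1: f(1,1)=1
t=2: f(2,0)=1 f(2,2)=1
t=3: f(3,1)=2 f(3,3)=1
t=4: f(4,0)=2 f(4,2)=3 f(4,4)=1
t=5: f(5,1)=5 f(5,3)=4 f(5,5)=1
t=6: f(6,0)=5 f(6,2)=9 f(6,4)=5 f(6,6)=1
t=7: f(7,1)=14 f(7,3)=14 f(7,5)=6 f(7,7)=1
t=8: f(8,0)=14 f(8,2)=28 f(8,4)=20 f(8,6)=7 f(8,8)=1
t=9: f(9,1)=42 f(9,3)=48 f(9,5)=27 f(9,7)=8 f(9,9)=1
t=10: f(10,0)=42 f(10,2)=90 f(10,4)=75 f(10,6)=35 f(10,8)=9 f(10,10)=1
t=11: f(11,1)=132 f(11,3)=165 f(11,5)=110 f(11,7)=44 f(11,9)=10 f(11,11)=1
t=12: f(12,0)=132 f(12,2)=297 f(12,4)=275 f(12,6)=154 f(12,8)=54 f(12,10)=11 f(12,12)=1
t=13: f(13,1)=429 f(13,3)=572 f(13,5)=429 f(13,7)=208 f(13,9)=65 f(13,11)=12 f(13,13)=1
t=14: f(14,0)=429 f(14,2)=1001 f(14,4)=1001 f(14,6)=637 f(14,8)=273 f(14,10)=77 f(14,12)=13 f(14,14)=1
t=15: f(15,1)=1430 f(15,3)=2002 f(15,5)=1638 f(15,7)=910 f(15,9)=350 f(15,11)=90 f(15,13)=14 f(15,15)=1
t=16: f(16,0)=1430 f(16,2)=3432 f(16,4)=3640 f(16,6)=2548 f(16,8)=1260 f(16,10)=440 f(16,12)=104 f(16,14)=15 f(16,16)=1
t=17: f(17,1)=4862 f(17,3)=7072 f(17,5)=6188 f(17,7)=3808 f(17,9)=1700 f(17,11)=544 f(17,13)=119 f(17,15)=16 f(17,17)=1
t=18: f(18,0)=4862 f(18,2)=11934 f(18,4)=13260 f(18,6)=9996 f(18,8)=5508 f(18,10)=2244 f(18,12)=663 f(18,14)=135 f(18,16)=17 f(18,18)=1
t=19: f(19,1)=16796 f(19,3)=25194 f(19,5)=23256 f(19,7)=15504 f(19,9)=7752 f(19,11)=2907 f(19,13)=798 f(19,15)=152 f(19,17)=18 f(19,19)=1
t=20: f(20,0)=16796 f(20,2)=41990 f(20,4)=48450 f(20,6)=38760 f(20,8)=23256 f(20,10)=10659 f(20,12)=3705 f(20,14)=950 f(20,16)=170 f(20,18)=19 f(20,20)=1
t=21: f(21,1)=58786 f(21,3)=90440 f(21,5)=87210 f(21,7)=62016 f(21,9)=33915 f(21,11)=14364 f(21,13)=4655 f(21,15)=1120 f(21,17)=189 f(21,19)=20 f(21,21)=1
t=22: f(22,0)=58786 f(22,2)=149226 f(22,4)=177650 f(22,6)=149226 f(22,8)=95931 f(22,10)=48279 f(22,12)=19019 f(22,14)=5775 f(22,16)=1309 f(22,18)=209 f(22,20)=21 f(22,22)=1
t=23: f(23,1)=208012 f(23,3)=326876 f(23,5)=326876 f(23,7)=245157 f(23,9)=144210 f(23,11)=67298 f(23,13)=24794 f(23,15)=7084 f(23,17)=1518 f(23,19)=230 f(23,21)=22 f(23,23)=1
t=24: f(24,0)=208012 f(24,2)=534888 f(24,4)=653752 f(24,6)=572033 f(24,8)=389367 f(24,10)=211508 f(24,12)=92092 f(24,14)=31878 f(24,16)=8602 f(24,18)=1748 f(24,20)=252 f(24,22)=23 f(24,24)=1
t=25: f(25,1)=742900 f(25,3)=1188640 f(25,5)=1225785 f(25,7)=961400 f(25,9)=600875 f(25,11)=303600 f(25,13)=123970 f(25,15)=40480 f(25,17)=10350 f(25,19)=2000 f(25,21)=275 f(25,23)=24 f(25,25)=1
t=26: f(26,0)=742900 f(26,2)=1931540 f(26,4)=2414425 f(26,6)=2187185 f(26,8)=1562275 f(26,10)=904475 f(26,12)=427570 f(26,14)=164450 f(26,16)=50830 f(26,18)=12350 f(26,20)=2275 f(26,22)=299 f(26,24)=25 f(26,26)=1
t=27: f(27,1)=2674440 f(27,3)=4345965 f(27,5)=4601610 f(27,7)=3749460 f(27,9)=2466750 f(27,11)=1332045 f(27,13)=592020 f(27,15)=215280 f(27,17)=63180 f(27,19)=14625 f(27,21)=2574 f(27,23)=324 f(27,25)=26 f(27,27)=1
Σ_s f(27,s) = 20058300
P = 20058300/134217728 = 5014575/33554432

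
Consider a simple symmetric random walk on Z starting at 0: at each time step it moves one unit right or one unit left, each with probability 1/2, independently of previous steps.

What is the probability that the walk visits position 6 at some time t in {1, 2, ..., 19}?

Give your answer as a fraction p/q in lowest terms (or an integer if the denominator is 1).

Answer: 10949/65536

Derivation:
Count via complement. Let g(t,s) = #length-t paths at position s with S_1..S_t all ≠ 6.
g(t,s) = g(t-1,s-1) + g(t-1,s+1) for s ≠ 6; g(t,6) = 0.
t=0: g(0,0)=1
t=1: g(1,-1)=1 g(1,1)=1
t=2: g(2,-2)=1 g(2,0)=2 g(2,2)=1
t=3: g(3,-3)=1 g(3,-1)=3 g(3,1)=3 g(3,3)=1
t=4: g(4,-4)=1 g(4,-2)=4 g(4,0)=6 g(4,2)=4 g(4,4)=1
t=5: g(5,-5)=1 g(5,-3)=5 g(5,-1)=10 g(5,1)=10 g(5,3)=5 g(5,5)=1
t=6: g(6,-6)=1 g(6,-4)=6 g(6,-2)=15 g(6,0)=20 g(6,2)=15 g(6,4)=6
t=7: g(7,-7)=1 g(7,-5)=7 g(7,-3)=21 g(7,-1)=35 g(7,1)=35 g(7,3)=21 g(7,5)=6
t=8: g(8,-8)=1 g(8,-6)=8 g(8,-4)=28 g(8,-2)=56 g(8,0)=70 g(8,2)=56 g(8,4)=27
t=9: g(9,-9)=1 g(9,-7)=9 g(9,-5)=36 g(9,-3)=84 g(9,-1)=126 g(9,1)=126 g(9,3)=83 g(9,5)=27
t=10: g(10,-10)=1 g(10,-8)=10 g(10,-6)=45 g(10,-4)=120 g(10,-2)=210 g(10,0)=252 g(10,2)=209 g(10,4)=110
t=11: g(11,-11)=1 g(11,-9)=11 g(11,-7)=55 g(11,-5)=165 g(11,-3)=330 g(11,-1)=462 g(11,1)=461 g(11,3)=319 g(11,5)=110
t=12: g(12,-12)=1 g(12,-10)=12 g(12,-8)=66 g(12,-6)=220 g(12,-4)=495 g(12,-2)=792 g(12,0)=923 g(12,2)=780 g(12,4)=429
t=13: g(13,-13)=1 g(13,-11)=13 g(13,-9)=78 g(13,-7)=286 g(13,-5)=715 g(13,-3)=1287 g(13,-1)=1715 g(13,1)=1703 g(13,3)=1209 g(13,5)=429
t=14: g(14,-14)=1 g(14,-12)=14 g(14,-10)=91 g(14,-8)=364 g(14,-6)=1001 g(14,-4)=2002 g(14,-2)=3002 g(14,0)=3418 g(14,2)=2912 g(14,4)=1638
t=15: g(15,-15)=1 g(15,-13)=15 g(15,-11)=105 g(15,-9)=455 g(15,-7)=1365 g(15,-5)=3003 g(15,-3)=5004 g(15,-1)=6420 g(15,1)=6330 g(15,3)=4550 g(15,5)=1638
t=16: g(16,-16)=1 g(16,-14)=16 g(16,-12)=120 g(16,-10)=560 g(16,-8)=1820 g(16,-6)=4368 g(16,-4)=8007 g(16,-2)=11424 g(16,0)=12750 g(16,2)=10880 g(16,4)=6188
t=17: g(17,-17)=1 g(17,-15)=17 g(17,-13)=136 g(17,-11)=680 g(17,-9)=2380 g(17,-7)=6188 g(17,-5)=12375 g(17,-3)=19431 g(17,-1)=24174 g(17,1)=23630 g(17,3)=17068 g(17,5)=6188
t=18: g(18,-18)=1 g(18,-16)=18 g(18,-14)=153 g(18,-12)=816 g(18,-10)=3060 g(18,-8)=8568 g(18,-6)=18563 g(18,-4)=31806 g(18,-2)=43605 g(18,0)=47804 g(18,2)=40698 g(18,4)=23256
t=19: g(19,-19)=1 g(19,-17)=19 g(19,-15)=171 g(19,-13)=969 g(19,-11)=3876 g(19,-9)=11628 g(19,-7)=27131 g(19,-5)=50369 g(19,-3)=75411 g(19,-1)=91409 g(19,1)=88502 g(19,3)=63954 g(19,5)=23256
Paths never hitting 6: Σ_s g(19,s) = 436696
Paths hitting 6: 2^19 - 436696 = 87592
P = 87592/524288 = 10949/65536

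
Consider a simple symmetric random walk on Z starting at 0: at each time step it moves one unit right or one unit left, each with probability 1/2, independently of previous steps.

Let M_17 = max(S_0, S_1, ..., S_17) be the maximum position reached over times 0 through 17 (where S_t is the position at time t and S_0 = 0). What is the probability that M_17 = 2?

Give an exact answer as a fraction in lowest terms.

Let M_17 = max(S_0,...,S_17). Use the reflection principle: for j ≥ 1, #{paths with M_17 ≥ j} = #{S_17 ≥ j} + #{S_17 ≥ j+1}.
By reflection, #{M_17 ≥ 2} = #{S_17 ≥ 2} + #{S_17 ≥ 3} = 41226 + 41226 = 82452.
#{M_17 ≥ 3} = #{S_17 ≥ 3} + #{S_17 ≥ 4} = 41226 + 21778 = 63004.
#{M_17 = 2} = 82452 - 63004 = 19448.
P(M_17 = 2) = 19448/131072 = 2431/16384

Answer: 2431/16384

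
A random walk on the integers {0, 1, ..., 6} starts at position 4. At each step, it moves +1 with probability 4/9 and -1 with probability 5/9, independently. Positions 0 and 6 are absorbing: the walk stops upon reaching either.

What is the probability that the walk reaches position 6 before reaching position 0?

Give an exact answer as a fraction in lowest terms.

Biased walk: p = 4/9, q = 5/9, r = q/p = 5/4
Gambler's ruin: P(hit 6 before 0 | start at 4) = (1 - r^a)/(1 - r^N)
r^4 = 625/256; r^6 = 15625/4096
P = (1 - 625/256) / (1 - 15625/4096) = -369/256 / -11529/4096 = 656/1281

Answer: 656/1281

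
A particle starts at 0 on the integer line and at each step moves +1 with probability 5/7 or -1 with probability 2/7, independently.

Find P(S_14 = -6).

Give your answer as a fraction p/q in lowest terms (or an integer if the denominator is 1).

To reach position -6 after 14 steps: need 4 steps of +1 and 10 steps of -1.
Number of such sequences: C(14,4) = 1001
Each has probability (5/7)^4 · (2/7)^10 = 640000/678223072849
P = 1001 · 640000/678223072849 = 91520000/96889010407

Answer: 91520000/96889010407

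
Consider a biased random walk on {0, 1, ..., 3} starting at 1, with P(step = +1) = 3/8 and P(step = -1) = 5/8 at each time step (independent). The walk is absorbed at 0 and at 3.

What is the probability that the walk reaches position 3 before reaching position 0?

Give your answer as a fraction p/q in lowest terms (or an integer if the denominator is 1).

Answer: 9/49

Derivation:
Biased walk: p = 3/8, q = 5/8, r = q/p = 5/3
Gambler's ruin: P(hit 3 before 0 | start at 1) = (1 - r^a)/(1 - r^N)
r^1 = 5/3; r^3 = 125/27
P = (1 - 5/3) / (1 - 125/27) = -2/3 / -98/27 = 9/49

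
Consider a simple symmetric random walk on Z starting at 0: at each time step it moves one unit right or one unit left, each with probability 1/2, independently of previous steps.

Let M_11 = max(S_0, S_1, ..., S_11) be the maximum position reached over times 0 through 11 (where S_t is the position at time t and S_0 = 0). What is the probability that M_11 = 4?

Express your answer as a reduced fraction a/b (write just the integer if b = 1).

Let M_11 = max(S_0,...,S_11). Use the reflection principle: for j ≥ 1, #{paths with M_11 ≥ j} = #{S_11 ≥ j} + #{S_11 ≥ j+1}.
By reflection, #{M_11 ≥ 4} = #{S_11 ≥ 4} + #{S_11 ≥ 5} = 232 + 232 = 464.
#{M_11 ≥ 5} = #{S_11 ≥ 5} + #{S_11 ≥ 6} = 232 + 67 = 299.
#{M_11 = 4} = 464 - 299 = 165.
P(M_11 = 4) = 165/2048 = 165/2048

Answer: 165/2048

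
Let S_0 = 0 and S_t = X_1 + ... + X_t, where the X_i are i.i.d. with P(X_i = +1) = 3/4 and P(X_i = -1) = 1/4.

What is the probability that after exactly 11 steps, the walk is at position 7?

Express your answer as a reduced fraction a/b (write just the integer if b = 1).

To reach position 7 after 11 steps: need 9 steps of +1 and 2 steps of -1.
Number of such sequences: C(11,9) = 55
Each has probability (3/4)^9 · (1/4)^2 = 19683/4194304
P = 55 · 19683/4194304 = 1082565/4194304

Answer: 1082565/4194304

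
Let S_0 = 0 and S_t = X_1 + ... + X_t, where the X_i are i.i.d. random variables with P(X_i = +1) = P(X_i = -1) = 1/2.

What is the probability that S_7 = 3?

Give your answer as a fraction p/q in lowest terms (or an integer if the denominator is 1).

Answer: 21/128

Derivation:
To reach position 3 after 7 steps: need 5 steps of +1 and 2 of -1.
Favorable paths: C(7,5) = 21
Total paths: 2^7 = 128
P = 21/128 = 21/128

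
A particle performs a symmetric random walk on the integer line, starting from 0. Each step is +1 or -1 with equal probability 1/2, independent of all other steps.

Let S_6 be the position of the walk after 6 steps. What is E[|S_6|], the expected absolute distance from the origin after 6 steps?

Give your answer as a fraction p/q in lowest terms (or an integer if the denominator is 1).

S_6 takes values m ≡ 0 (mod 2) with |m| ≤ 6; P(S_6=m) = C(6,(6+m)/2)/2^6.
Total paths: 2^6 = 64
Distribution: P(S=-6)=1/64, P(S=-4)=6/64, P(S=-2)=15/64, P(S=0)=20/64, P(S=2)=15/64, P(S=4)=6/64, P(S=6)=1/64
E[|S_6|] = Σ_m |m|·P(S_6=m) = 120/64 = 15/8

Answer: 15/8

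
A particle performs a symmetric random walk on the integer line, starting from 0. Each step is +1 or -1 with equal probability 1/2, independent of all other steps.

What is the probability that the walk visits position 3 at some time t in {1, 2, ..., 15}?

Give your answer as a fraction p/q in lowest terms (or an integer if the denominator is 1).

Answer: 14893/32768

Derivation:
Count via complement. Let g(t,s) = #length-t paths at position s with S_1..S_t all ≠ 3.
g(t,s) = g(t-1,s-1) + g(t-1,s+1) for s ≠ 3; g(t,3) = 0.
t=0: g(0,0)=1
t=1: g(1,-1)=1 g(1,1)=1
t=2: g(2,-2)=1 g(2,0)=2 g(2,2)=1
t=3: g(3,-3)=1 g(3,-1)=3 g(3,1)=3
t=4: g(4,-4)=1 g(4,-2)=4 g(4,0)=6 g(4,2)=3
t=5: g(5,-5)=1 g(5,-3)=5 g(5,-1)=10 g(5,1)=9
t=6: g(6,-6)=1 g(6,-4)=6 g(6,-2)=15 g(6,0)=19 g(6,2)=9
t=7: g(7,-7)=1 g(7,-5)=7 g(7,-3)=21 g(7,-1)=34 g(7,1)=28
t=8: g(8,-8)=1 g(8,-6)=8 g(8,-4)=28 g(8,-2)=55 g(8,0)=62 g(8,2)=28
t=9: g(9,-9)=1 g(9,-7)=9 g(9,-5)=36 g(9,-3)=83 g(9,-1)=117 g(9,1)=90
t=10: g(10,-10)=1 g(10,-8)=10 g(10,-6)=45 g(10,-4)=119 g(10,-2)=200 g(10,0)=207 g(10,2)=90
t=11: g(11,-11)=1 g(11,-9)=11 g(11,-7)=55 g(11,-5)=164 g(11,-3)=319 g(11,-1)=407 g(11,1)=297
t=12: g(12,-12)=1 g(12,-10)=12 g(12,-8)=66 g(12,-6)=219 g(12,-4)=483 g(12,-2)=726 g(12,0)=704 g(12,2)=297
t=13: g(13,-13)=1 g(13,-11)=13 g(13,-9)=78 g(13,-7)=285 g(13,-5)=702 g(13,-3)=1209 g(13,-1)=1430 g(13,1)=1001
t=14: g(14,-14)=1 g(14,-12)=14 g(14,-10)=91 g(14,-8)=363 g(14,-6)=987 g(14,-4)=1911 g(14,-2)=2639 g(14,0)=2431 g(14,2)=1001
t=15: g(15,-15)=1 g(15,-13)=15 g(15,-11)=105 g(15,-9)=454 g(15,-7)=1350 g(15,-5)=2898 g(15,-3)=4550 g(15,-1)=5070 g(15,1)=3432
Paths never hitting 3: Σ_s g(15,s) = 17875
Paths hitting 3: 2^15 - 17875 = 14893
P = 14893/32768 = 14893/32768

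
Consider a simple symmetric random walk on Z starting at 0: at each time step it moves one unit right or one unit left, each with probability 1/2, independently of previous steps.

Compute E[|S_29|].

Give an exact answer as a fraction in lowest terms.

S_29 takes values m ≡ 1 (mod 2) with |m| ≤ 29; P(S_29=m) = C(29,(29+m)/2)/2^29.
Total paths: 2^29 = 536870912
Distribution: P(S=-29)=1/536870912, P(S=-27)=29/536870912, P(S=-25)=406/536870912, P(S=-23)=3654/536870912, P(S=-21)=23751/536870912, P(S=-19)=118755/536870912, P(S=-17)=475020/536870912, P(S=-15)=1560780/536870912, P(S=-13)=4292145/536870912, P(S=-11)=10015005/536870912, P(S=-9)=20030010/536870912, P(S=-7)=34597290/536870912, P(S=-5)=51895935/536870912, P(S=-3)=67863915/536870912, P(S=-1)=77558760/536870912, P(S=1)=77558760/536870912, P(S=3)=67863915/536870912, P(S=5)=51895935/536870912, P(S=7)=34597290/536870912, P(S=9)=20030010/536870912, P(S=11)=10015005/536870912, P(S=13)=4292145/536870912, P(S=15)=1560780/536870912, P(S=17)=475020/536870912, P(S=19)=118755/536870912, P(S=21)=23751/536870912, P(S=23)=3654/536870912, P(S=25)=406/536870912, P(S=27)=29/536870912, P(S=29)=1/536870912
E[|S_29|] = Σ_m |m|·P(S_29=m) = 2326762800/536870912 = 145422675/33554432

Answer: 145422675/33554432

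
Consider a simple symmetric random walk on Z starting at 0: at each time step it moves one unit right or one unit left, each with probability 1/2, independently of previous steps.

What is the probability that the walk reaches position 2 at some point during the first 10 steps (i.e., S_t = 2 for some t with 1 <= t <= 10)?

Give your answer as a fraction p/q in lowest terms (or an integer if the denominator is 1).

Count via complement. Let g(t,s) = #length-t paths at position s with S_1..S_t all ≠ 2.
g(t,s) = g(t-1,s-1) + g(t-1,s+1) for s ≠ 2; g(t,2) = 0.
t=0: g(0,0)=1
t=1: g(1,-1)=1 g(1,1)=1
t=2: g(2,-2)=1 g(2,0)=2
t=3: g(3,-3)=1 g(3,-1)=3 g(3,1)=2
t=4: g(4,-4)=1 g(4,-2)=4 g(4,0)=5
t=5: g(5,-5)=1 g(5,-3)=5 g(5,-1)=9 g(5,1)=5
t=6: g(6,-6)=1 g(6,-4)=6 g(6,-2)=14 g(6,0)=14
t=7: g(7,-7)=1 g(7,-5)=7 g(7,-3)=20 g(7,-1)=28 g(7,1)=14
t=8: g(8,-8)=1 g(8,-6)=8 g(8,-4)=27 g(8,-2)=48 g(8,0)=42
t=9: g(9,-9)=1 g(9,-7)=9 g(9,-5)=35 g(9,-3)=75 g(9,-1)=90 g(9,1)=42
t=10: g(10,-10)=1 g(10,-8)=10 g(10,-6)=44 g(10,-4)=110 g(10,-2)=165 g(10,0)=132
Paths never hitting 2: Σ_s g(10,s) = 462
Paths hitting 2: 2^10 - 462 = 562
P = 562/1024 = 281/512

Answer: 281/512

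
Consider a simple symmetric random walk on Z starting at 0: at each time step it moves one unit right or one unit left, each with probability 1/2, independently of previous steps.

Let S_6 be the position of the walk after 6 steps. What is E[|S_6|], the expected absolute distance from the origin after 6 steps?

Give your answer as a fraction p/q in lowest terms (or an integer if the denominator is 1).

Answer: 15/8

Derivation:
S_6 takes values m ≡ 0 (mod 2) with |m| ≤ 6; P(S_6=m) = C(6,(6+m)/2)/2^6.
Total paths: 2^6 = 64
Distribution: P(S=-6)=1/64, P(S=-4)=6/64, P(S=-2)=15/64, P(S=0)=20/64, P(S=2)=15/64, P(S=4)=6/64, P(S=6)=1/64
E[|S_6|] = Σ_m |m|·P(S_6=m) = 120/64 = 15/8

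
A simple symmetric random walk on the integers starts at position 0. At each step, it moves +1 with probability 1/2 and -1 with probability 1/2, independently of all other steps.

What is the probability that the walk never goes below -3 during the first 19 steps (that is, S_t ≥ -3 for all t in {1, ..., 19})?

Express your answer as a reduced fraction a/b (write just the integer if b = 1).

Answer: 20995/32768

Derivation:
Let f(t,s) = #length-t paths at position s with S_1..S_t all ≥ -3.
f(t,s) = f(t-1,s-1) + f(t-1,s+1) for s ≥ -3; f(t,s) = 0 for s < -3.
t=0: f(0,0)=1
t=1: f(1,-1)=1 f(1,1)=1
t=2: f(2,-2)=1 f(2,0)=2 f(2,2)=1
t=3: f(3,-3)=1 f(3,-1)=3 f(3,1)=3 f(3,3)=1
t=4: f(4,-2)=4 f(4,0)=6 f(4,2)=4 f(4,4)=1
t=5: f(5,-3)=4 f(5,-1)=10 f(5,1)=10 f(5,3)=5 f(5,5)=1
t=6: f(6,-2)=14 f(6,0)=20 f(6,2)=15 f(6,4)=6 f(6,6)=1
t=7: f(7,-3)=14 f(7,-1)=34 f(7,1)=35 f(7,3)=21 f(7,5)=7 f(7,7)=1
t=8: f(8,-2)=48 f(8,0)=69 f(8,2)=56 f(8,4)=28 f(8,6)=8 f(8,8)=1
t=9: f(9,-3)=48 f(9,-1)=117 f(9,1)=125 f(9,3)=84 f(9,5)=36 f(9,7)=9 f(9,9)=1
t=10: f(10,-2)=165 f(10,0)=242 f(10,2)=209 f(10,4)=120 f(10,6)=45 f(10,8)=10 f(10,10)=1
t=11: f(11,-3)=165 f(11,-1)=407 f(11,1)=451 f(11,3)=329 f(11,5)=165 f(11,7)=55 f(11,9)=11 f(11,11)=1
t=12: f(12,-2)=572 f(12,0)=858 f(12,2)=780 f(12,4)=494 f(12,6)=220 f(12,8)=66 f(12,10)=12 f(12,12)=1
t=13: f(13,-3)=572 f(13,-1)=1430 f(13,1)=1638 f(13,3)=1274 f(13,5)=714 f(13,7)=286 f(13,9)=78 f(13,11)=13 f(13,13)=1
t=14: f(14,-2)=2002 f(14,0)=3068 f(14,2)=2912 f(14,4)=1988 f(14,6)=1000 f(14,8)=364 f(14,10)=91 f(14,12)=14 f(14,14)=1
t=15: f(15,-3)=2002 f(15,-1)=5070 f(15,1)=5980 f(15,3)=4900 f(15,5)=2988 f(15,7)=1364 f(15,9)=455 f(15,11)=105 f(15,13)=15 f(15,15)=1
t=16: f(16,-2)=7072 f(16,0)=11050 f(16,2)=10880 f(16,4)=7888 f(16,6)=4352 f(16,8)=1819 f(16,10)=560 f(16,12)=120 f(16,14)=16 f(16,16)=1
t=17: f(17,-3)=7072 f(17,-1)=18122 f(17,1)=21930 f(17,3)=18768 f(17,5)=12240 f(17,7)=6171 f(17,9)=2379 f(17,11)=680 f(17,13)=136 f(17,15)=17 f(17,17)=1
t=18: f(18,-2)=25194 f(18,0)=40052 f(18,2)=40698 f(18,4)=31008 f(18,6)=18411 f(18,8)=8550 f(18,10)=3059 f(18,12)=816 f(18,14)=153 f(18,16)=18 f(18,18)=1
t=19: f(19,-3)=25194 f(19,-1)=65246 f(19,1)=80750 f(19,3)=71706 f(19,5)=49419 f(19,7)=26961 f(19,9)=11609 f(19,11)=3875 f(19,13)=969 f(19,15)=171 f(19,17)=19 f(19,19)=1
Σ_s f(19,s) = 335920
P = 335920/524288 = 20995/32768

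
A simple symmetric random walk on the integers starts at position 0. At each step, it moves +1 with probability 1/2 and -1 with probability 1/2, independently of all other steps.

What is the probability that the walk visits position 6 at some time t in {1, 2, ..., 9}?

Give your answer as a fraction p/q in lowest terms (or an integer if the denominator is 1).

Count via complement. Let g(t,s) = #length-t paths at position s with S_1..S_t all ≠ 6.
g(t,s) = g(t-1,s-1) + g(t-1,s+1) for s ≠ 6; g(t,6) = 0.
t=0: g(0,0)=1
t=1: g(1,-1)=1 g(1,1)=1
t=2: g(2,-2)=1 g(2,0)=2 g(2,2)=1
t=3: g(3,-3)=1 g(3,-1)=3 g(3,1)=3 g(3,3)=1
t=4: g(4,-4)=1 g(4,-2)=4 g(4,0)=6 g(4,2)=4 g(4,4)=1
t=5: g(5,-5)=1 g(5,-3)=5 g(5,-1)=10 g(5,1)=10 g(5,3)=5 g(5,5)=1
t=6: g(6,-6)=1 g(6,-4)=6 g(6,-2)=15 g(6,0)=20 g(6,2)=15 g(6,4)=6
t=7: g(7,-7)=1 g(7,-5)=7 g(7,-3)=21 g(7,-1)=35 g(7,1)=35 g(7,3)=21 g(7,5)=6
t=8: g(8,-8)=1 g(8,-6)=8 g(8,-4)=28 g(8,-2)=56 g(8,0)=70 g(8,2)=56 g(8,4)=27
t=9: g(9,-9)=1 g(9,-7)=9 g(9,-5)=36 g(9,-3)=84 g(9,-1)=126 g(9,1)=126 g(9,3)=83 g(9,5)=27
Paths never hitting 6: Σ_s g(9,s) = 492
Paths hitting 6: 2^9 - 492 = 20
P = 20/512 = 5/128

Answer: 5/128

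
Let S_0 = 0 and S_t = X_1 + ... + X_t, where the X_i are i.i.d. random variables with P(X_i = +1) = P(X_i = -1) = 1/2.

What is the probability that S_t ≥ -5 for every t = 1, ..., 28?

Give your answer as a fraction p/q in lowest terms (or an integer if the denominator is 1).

Let f(t,s) = #length-t paths at position s with S_1..S_t all ≥ -5.
f(t,s) = f(t-1,s-1) + f(t-1,s+1) for s ≥ -5; f(t,s) = 0 for s < -5.
t=0: f(0,0)=1
t=1: f(1,-1)=1 f(1,1)=1
t=2: f(2,-2)=1 f(2,0)=2 f(2,2)=1
t=3: f(3,-3)=1 f(3,-1)=3 f(3,1)=3 f(3,3)=1
t=4: f(4,-4)=1 f(4,-2)=4 f(4,0)=6 f(4,2)=4 f(4,4)=1
t=5: f(5,-5)=1 f(5,-3)=5 f(5,-1)=10 f(5,1)=10 f(5,3)=5 f(5,5)=1
t=6: f(6,-4)=6 f(6,-2)=15 f(6,0)=20 f(6,2)=15 f(6,4)=6 f(6,6)=1
t=7: f(7,-5)=6 f(7,-3)=21 f(7,-1)=35 f(7,1)=35 f(7,3)=21 f(7,5)=7 f(7,7)=1
t=8: f(8,-4)=27 f(8,-2)=56 f(8,0)=70 f(8,2)=56 f(8,4)=28 f(8,6)=8 f(8,8)=1
t=9: f(9,-5)=27 f(9,-3)=83 f(9,-1)=126 f(9,1)=126 f(9,3)=84 f(9,5)=36 f(9,7)=9 f(9,9)=1
t=10: f(10,-4)=110 f(10,-2)=209 f(10,0)=252 f(10,2)=210 f(10,4)=120 f(10,6)=45 f(10,8)=10 f(10,10)=1
t=11: f(11,-5)=110 f(11,-3)=319 f(11,-1)=461 f(11,1)=462 f(11,3)=330 f(11,5)=165 f(11,7)=55 f(11,9)=11 f(11,11)=1
t=12: f(12,-4)=429 f(12,-2)=780 f(12,0)=923 f(12,2)=792 f(12,4)=495 f(12,6)=220 f(12,8)=66 f(12,10)=12 f(12,12)=1
t=13: f(13,-5)=429 f(13,-3)=1209 f(13,-1)=1703 f(13,1)=1715 f(13,3)=1287 f(13,5)=715 f(13,7)=286 f(13,9)=78 f(13,11)=13 f(13,13)=1
t=14: f(14,-4)=1638 f(14,-2)=2912 f(14,0)=3418 f(14,2)=3002 f(14,4)=2002 f(14,6)=1001 f(14,8)=364 f(14,10)=91 f(14,12)=14 f(14,14)=1
t=15: f(15,-5)=1638 f(15,-3)=4550 f(15,-1)=6330 f(15,1)=6420 f(15,3)=5004 f(15,5)=3003 f(15,7)=1365 f(15,9)=455 f(15,11)=105 f(15,13)=15 f(15,15)=1
t=16: f(16,-4)=6188 f(16,-2)=10880 f(16,0)=12750 f(16,2)=11424 f(16,4)=8007 f(16,6)=4368 f(16,8)=1820 f(16,10)=560 f(16,12)=120 f(16,14)=16 f(16,16)=1
t=17: f(17,-5)=6188 f(17,-3)=17068 f(17,-1)=23630 f(17,1)=24174 f(17,3)=19431 f(17,5)=12375 f(17,7)=6188 f(17,9)=2380 f(17,11)=680 f(17,13)=136 f(17,15)=17 f(17,17)=1
t=18: f(18,-4)=23256 f(18,-2)=40698 f(18,0)=47804 f(18,2)=43605 f(18,4)=31806 f(18,6)=18563 f(18,8)=8568 f(18,10)=3060 f(18,12)=816 f(18,14)=153 f(18,16)=18 f(18,18)=1
t=19: f(19,-5)=23256 f(19,-3)=63954 f(19,-1)=88502 f(19,1)=91409 f(19,3)=75411 f(19,5)=50369 f(19,7)=27131 f(19,9)=11628 f(19,11)=3876 f(19,13)=969 f(19,15)=171 f(19,17)=19 f(19,19)=1
t=20: f(20,-4)=87210 f(20,-2)=152456 f(20,0)=179911 f(20,2)=166820 f(20,4)=125780 f(20,6)=77500 f(20,8)=38759 f(20,10)=15504 f(20,12)=4845 f(20,14)=1140 f(20,16)=190 f(20,18)=20 f(20,20)=1
t=21: f(21,-5)=87210 f(21,-3)=239666 f(21,-1)=332367 f(21,1)=346731 f(21,3)=292600 f(21,5)=203280 f(21,7)=116259 f(21,9)=54263 f(21,11)=20349 f(21,13)=5985 f(21,15)=1330 f(21,17)=210 f(21,19)=21 f(21,21)=1
t=22: f(22,-4)=326876 f(22,-2)=572033 f(22,0)=679098 f(22,2)=639331 f(22,4)=495880 f(22,6)=319539 f(22,8)=170522 f(22,10)=74612 f(22,12)=26334 f(22,14)=7315 f(22,16)=1540 f(22,18)=231 f(22,20)=22 f(22,22)=1
t=23: f(23,-5)=326876 f(23,-3)=898909 f(23,-1)=1251131 f(23,1)=1318429 f(23,3)=1135211 f(23,5)=815419 f(23,7)=490061 f(23,9)=245134 f(23,11)=100946 f(23,13)=33649 f(23,15)=8855 f(23,17)=1771 f(23,19)=253 f(23,21)=23 f(23,23)=1
t=24: f(24,-4)=1225785 f(24,-2)=2150040 f(24,0)=2569560 f(24,2)=2453640 f(24,4)=1950630 f(24,6)=1305480 f(24,8)=735195 f(24,10)=346080 f(24,12)=134595 f(24,14)=42504 f(24,16)=10626 f(24,18)=2024 f(24,20)=276 f(24,22)=24 f(24,24)=1
t=25: f(25,-5)=1225785 f(25,-3)=3375825 f(25,-1)=4719600 f(25,1)=5023200 f(25,3)=4404270 f(25,5)=3256110 f(25,7)=2040675 f(25,9)=1081275 f(25,11)=480675 f(25,13)=177099 f(25,15)=53130 f(25,17)=12650 f(25,19)=2300 f(25,21)=300 f(25,23)=25 f(25,25)=1
t=26: f(26,-4)=4601610 f(26,-2)=8095425 f(26,0)=9742800 f(26,2)=9427470 f(26,4)=7660380 f(26,6)=5296785 f(26,8)=3121950 f(26,10)=1561950 f(26,12)=657774 f(26,14)=230229 f(26,16)=65780 f(26,18)=14950 f(26,20)=2600 f(26,22)=325 f(26,24)=26 f(26,26)=1
t=27: f(27,-5)=4601610 f(27,-3)=12697035 f(27,-1)=17838225 f(27,1)=19170270 f(27,3)=17087850 f(27,5)=12957165 f(27,7)=8418735 f(27,9)=4683900 f(27,11)=2219724 f(27,13)=888003 f(27,15)=296009 f(27,17)=80730 f(27,19)=17550 f(27,21)=2925 f(27,23)=351 f(27,25)=27 f(27,27)=1
t=28: f(28,-4)=17298645 f(28,-2)=30535260 f(28,0)=37008495 f(28,2)=36258120 f(28,4)=30045015 f(28,6)=21375900 f(28,8)=13102635 f(28,10)=6903624 f(28,12)=3107727 f(28,14)=1184012 f(28,16)=376739 f(28,18)=98280 f(28,20)=20475 f(28,22)=3276 f(28,24)=378 f(28,26)=28 f(28,28)=1
Σ_s f(28,s) = 197318610
P = 197318610/268435456 = 98659305/134217728

Answer: 98659305/134217728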